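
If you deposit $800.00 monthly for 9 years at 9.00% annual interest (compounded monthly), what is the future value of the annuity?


Future value of an ordinary annuity: FV = PMT × ((1 + r)^n − 1) / r
Monthly rate r = 0.09/12 = 0.0075, n = 108
FV = $800.00 × ((1 + 0.09/12)^108 − 1) / (0.09/12)
FV = $800.00 × 165.483223
FV = $132,386.58

FV = PMT × ((1+r)^n - 1)/r = $132,386.58


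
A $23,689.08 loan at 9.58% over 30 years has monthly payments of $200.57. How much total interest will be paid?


Total paid over the life of the loan = PMT × n.
Total paid = $200.57 × 360 = $72,205.20
Total interest = total paid − principal = $72,205.20 − $23,689.08 = $48,516.12

Total interest = (PMT × n) - PV = $48,516.12


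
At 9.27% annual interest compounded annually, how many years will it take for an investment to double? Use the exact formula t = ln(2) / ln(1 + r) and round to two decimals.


Doubling condition: (1 + r)^t = 2
Take ln of both sides: t × ln(1 + r) = ln(2)
t = ln(2) / ln(1 + r)
t = 0.693147 / 0.088652
t = 7.82

t = ln(2) / ln(1 + r) = 7.82 years


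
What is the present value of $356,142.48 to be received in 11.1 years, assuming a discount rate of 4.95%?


Present value formula: PV = FV / (1 + r)^t
PV = $356,142.48 / (1 + 0.0495)^11.1
PV = $356,142.48 / 1.70964176
PV = $208,314.10

PV = FV / (1 + r)^t = $208,314.10


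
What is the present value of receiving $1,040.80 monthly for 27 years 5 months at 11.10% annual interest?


Present value of an ordinary annuity: PV = PMT × (1 − (1 + r)^(−n)) / r
Monthly rate r = 0.111/12 = 0.00925, n = 329
PV = $1,040.80 × (1 − (1 + 0.111/12)^(−329)) / (0.111/12)
PV = $1,040.80 × 102.880935
PV = $107,078.48

PV = PMT × (1-(1+r)^(-n))/r = $107,078.48


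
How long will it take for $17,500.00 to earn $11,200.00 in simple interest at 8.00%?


Rearrange the simple interest formula for t:
I = P × r × t  ⇒  t = I / (P × r)
t = $11,200.00 / ($17,500.00 × 0.08)
t = 8

t = I/(P×r) = 8 years


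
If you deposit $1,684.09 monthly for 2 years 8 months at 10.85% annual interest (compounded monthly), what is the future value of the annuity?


Future value of an ordinary annuity: FV = PMT × ((1 + r)^n − 1) / r
Monthly rate r = 0.1085/12 ≈ 0.00904167, n = 32
FV = $1,684.09 × ((1 + 0.1085/12)^32 − 1) / (0.1085/12)
FV = $1,684.09 × 36.918138
FV = $62,173.47

FV = PMT × ((1+r)^n - 1)/r = $62,173.47


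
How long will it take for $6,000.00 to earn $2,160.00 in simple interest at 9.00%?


Rearrange the simple interest formula for t:
I = P × r × t  ⇒  t = I / (P × r)
t = $2,160.00 / ($6,000.00 × 0.09)
t = 4

t = I/(P×r) = 4 years


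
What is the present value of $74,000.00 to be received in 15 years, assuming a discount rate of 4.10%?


Present value formula: PV = FV / (1 + r)^t
PV = $74,000.00 / (1 + 0.041)^15
PV = $74,000.00 / 1.827094
PV = $40,501.47

PV = FV / (1 + r)^t = $40,501.47


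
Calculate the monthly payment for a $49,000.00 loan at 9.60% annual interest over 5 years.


Loan payment formula: PMT = PV × r / (1 − (1 + r)^(−n))
Monthly rate r = 0.096/12 = 0.008, n = 60 months
Denominator: 1 − (1 + 0.096/12)^(−60) = 0.380034
PMT = $49,000.00 × (0.096/12) / 0.380034
PMT = $1,031.49 per month

PMT = PV × r / (1-(1+r)^(-n)) = $1,031.49/month


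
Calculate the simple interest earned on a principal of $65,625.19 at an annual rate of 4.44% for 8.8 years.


Simple interest formula: I = P × r × t
I = $65,625.19 × 0.0444 × 8.8
I = $25,641.07

I = P × r × t = $25,641.07


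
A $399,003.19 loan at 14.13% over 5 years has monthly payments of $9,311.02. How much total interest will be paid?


Total paid over the life of the loan = PMT × n.
Total paid = $9,311.02 × 60 = $558,661.20
Total interest = total paid − principal = $558,661.20 − $399,003.19 = $159,658.01

Total interest = (PMT × n) - PV = $159,658.01


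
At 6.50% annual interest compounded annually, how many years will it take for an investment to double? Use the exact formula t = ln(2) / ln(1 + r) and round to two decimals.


Doubling condition: (1 + r)^t = 2
Take ln of both sides: t × ln(1 + r) = ln(2)
t = ln(2) / ln(1 + r)
t = 0.693147 / 0.062975
t = 11.01

t = ln(2) / ln(1 + r) = 11.01 years


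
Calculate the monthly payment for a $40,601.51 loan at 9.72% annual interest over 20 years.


Loan payment formula: PMT = PV × r / (1 − (1 + r)^(−n))
Monthly rate r = 0.0972/12 = 0.0081, n = 240 months
Denominator: 1 − (1 + 0.0972/12)^(−240) = 0.855744
PMT = $40,601.51 × (0.0972/12) / 0.855744
PMT = $384.31 per month

PMT = PV × r / (1-(1+r)^(-n)) = $384.31/month


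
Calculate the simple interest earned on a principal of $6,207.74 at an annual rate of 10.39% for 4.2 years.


Simple interest formula: I = P × r × t
I = $6,207.74 × 0.1039 × 4.2
I = $2,708.93

I = P × r × t = $2,708.93


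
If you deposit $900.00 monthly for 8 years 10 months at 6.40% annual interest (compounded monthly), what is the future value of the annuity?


Future value of an ordinary annuity: FV = PMT × ((1 + r)^n − 1) / r
Monthly rate r = 0.064/12 ≈ 0.00533333, n = 106
FV = $900.00 × ((1 + 0.064/12)^106 − 1) / (0.064/12)
FV = $900.00 × 142.011074
FV = $127,809.97

FV = PMT × ((1+r)^n - 1)/r = $127,809.97


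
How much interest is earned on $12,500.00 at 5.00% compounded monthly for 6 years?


Compound interest earned = final amount − principal.
A = P(1 + r/n)^(nt) = $12,500.00 × (1 + 0.05/12)^(12 × 6) = $16,862.72
Interest = A − P = $16,862.72 − $12,500.00 = $4,362.72

Interest = A - P = $4,362.72


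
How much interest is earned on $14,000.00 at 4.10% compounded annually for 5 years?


Compound interest earned = final amount − principal.
A = P(1 + r/n)^(nt) = $14,000.00 × (1 + 0.041/1)^(1 × 5) = $17,115.19
Interest = A − P = $17,115.19 − $14,000.00 = $3,115.19

Interest = A - P = $3,115.19


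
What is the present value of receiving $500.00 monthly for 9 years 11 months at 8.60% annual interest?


Present value of an ordinary annuity: PV = PMT × (1 − (1 + r)^(−n)) / r
Monthly rate r = 0.086/12 ≈ 0.00716667, n = 119
PV = $500.00 × (1 − (1 + 0.086/12)^(−119)) / (0.086/12)
PV = $500.00 × 79.883177
PV = $39,941.59

PV = PMT × (1-(1+r)^(-n))/r = $39,941.59


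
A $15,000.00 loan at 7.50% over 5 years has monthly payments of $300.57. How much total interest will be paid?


Total paid over the life of the loan = PMT × n.
Total paid = $300.57 × 60 = $18,034.20
Total interest = total paid − principal = $18,034.20 − $15,000.00 = $3,034.20

Total interest = (PMT × n) - PV = $3,034.20


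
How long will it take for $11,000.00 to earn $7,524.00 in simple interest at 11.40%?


Rearrange the simple interest formula for t:
I = P × r × t  ⇒  t = I / (P × r)
t = $7,524.00 / ($11,000.00 × 0.114)
t = 6

t = I/(P×r) = 6 years


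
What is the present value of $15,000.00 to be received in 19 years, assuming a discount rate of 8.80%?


Present value formula: PV = FV / (1 + r)^t
PV = $15,000.00 / (1 + 0.088)^19
PV = $15,000.00 / 4.965340
PV = $3,020.94

PV = FV / (1 + r)^t = $3,020.94


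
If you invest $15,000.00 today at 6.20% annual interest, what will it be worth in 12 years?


Future value formula: FV = PV × (1 + r)^t
FV = $15,000.00 × (1 + 0.062)^12
FV = $15,000.00 × 2.0582314
FV = $30,873.47

FV = PV × (1 + r)^t = $30,873.47


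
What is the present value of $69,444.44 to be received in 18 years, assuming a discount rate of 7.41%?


Present value formula: PV = FV / (1 + r)^t
PV = $69,444.44 / (1 + 0.0741)^18
PV = $69,444.44 / 3.620803
PV = $19,179.29

PV = FV / (1 + r)^t = $19,179.29


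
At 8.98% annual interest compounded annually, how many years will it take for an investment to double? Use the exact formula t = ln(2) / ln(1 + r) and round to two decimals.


Doubling condition: (1 + r)^t = 2
Take ln of both sides: t × ln(1 + r) = ln(2)
t = ln(2) / ln(1 + r)
t = 0.693147 / 0.085994
t = 8.06

t = ln(2) / ln(1 + r) = 8.06 years


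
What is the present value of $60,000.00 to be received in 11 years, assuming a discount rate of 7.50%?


Present value formula: PV = FV / (1 + r)^t
PV = $60,000.00 / (1 + 0.075)^11
PV = $60,000.00 / 2.215609
PV = $27,080.59

PV = FV / (1 + r)^t = $27,080.59


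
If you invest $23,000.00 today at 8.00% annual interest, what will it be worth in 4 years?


Future value formula: FV = PV × (1 + r)^t
FV = $23,000.00 × (1 + 0.08)^4
FV = $23,000.00 × 1.360489
FV = $31,291.25

FV = PV × (1 + r)^t = $31,291.25


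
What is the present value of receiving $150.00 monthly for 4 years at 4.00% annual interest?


Present value of an ordinary annuity: PV = PMT × (1 − (1 + r)^(−n)) / r
Monthly rate r = 0.04/12 ≈ 0.00333333, n = 48
PV = $150.00 × (1 − (1 + 0.04/12)^(−48)) / (0.04/12)
PV = $150.00 × 44.288834
PV = $6,643.33

PV = PMT × (1-(1+r)^(-n))/r = $6,643.33


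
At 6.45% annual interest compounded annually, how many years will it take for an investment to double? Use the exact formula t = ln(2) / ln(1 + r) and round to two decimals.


Doubling condition: (1 + r)^t = 2
Take ln of both sides: t × ln(1 + r) = ln(2)
t = ln(2) / ln(1 + r)
t = 0.693147 / 0.062505
t = 11.09

t = ln(2) / ln(1 + r) = 11.09 years


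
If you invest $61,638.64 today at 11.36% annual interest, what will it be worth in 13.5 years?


Future value formula: FV = PV × (1 + r)^t
FV = $61,638.64 × (1 + 0.1136)^13.5
FV = $61,638.64 × 4.2740982
FV = $263,449.60

FV = PV × (1 + r)^t = $263,449.60


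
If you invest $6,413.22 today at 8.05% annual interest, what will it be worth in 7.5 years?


Future value formula: FV = PV × (1 + r)^t
FV = $6,413.22 × (1 + 0.0805)^7.5
FV = $6,413.22 × 1.787252
FV = $11,462.04

FV = PV × (1 + r)^t = $11,462.04


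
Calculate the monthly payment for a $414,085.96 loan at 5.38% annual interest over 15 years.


Loan payment formula: PMT = PV × r / (1 − (1 + r)^(−n))
Monthly rate r = 0.0538/12 ≈ 0.00448333, n = 180 months
Denominator: 1 − (1 + 0.0538/12)^(−180) = 0.553000
PMT = $414,085.96 × (0.0538/12) / 0.553000
PMT = $3,357.12 per month

PMT = PV × r / (1-(1+r)^(-n)) = $3,357.12/month


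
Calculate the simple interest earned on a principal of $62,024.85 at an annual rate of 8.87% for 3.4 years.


Simple interest formula: I = P × r × t
I = $62,024.85 × 0.0887 × 3.4
I = $18,705.45

I = P × r × t = $18,705.45


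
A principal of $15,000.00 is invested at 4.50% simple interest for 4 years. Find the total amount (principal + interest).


Total amount formula: A = P(1 + rt) = P + P·r·t
Interest: I = P × r × t = $15,000.00 × 0.045 × 4 = $2,700.00
A = P + I = $15,000.00 + $2,700.00 = $17,700.00

A = P + I = P(1 + rt) = $17,700.00


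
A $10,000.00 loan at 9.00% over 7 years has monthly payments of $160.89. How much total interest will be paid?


Total paid over the life of the loan = PMT × n.
Total paid = $160.89 × 84 = $13,514.76
Total interest = total paid − principal = $13,514.76 − $10,000.00 = $3,514.76

Total interest = (PMT × n) - PV = $3,514.76


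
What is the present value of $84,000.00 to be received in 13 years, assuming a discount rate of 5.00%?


Present value formula: PV = FV / (1 + r)^t
PV = $84,000.00 / (1 + 0.05)^13
PV = $84,000.00 / 1.8856491
PV = $44,546.99

PV = FV / (1 + r)^t = $44,546.99


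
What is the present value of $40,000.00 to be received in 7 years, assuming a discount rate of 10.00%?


Present value formula: PV = FV / (1 + r)^t
PV = $40,000.00 / (1 + 0.1)^7
PV = $40,000.00 / 1.9487171
PV = $20,526.32

PV = FV / (1 + r)^t = $20,526.32


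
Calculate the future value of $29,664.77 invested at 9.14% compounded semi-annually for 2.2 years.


Compound interest formula: A = P(1 + r/n)^(nt)
A = $29,664.77 × (1 + 0.0914/2)^(2 × 2.2)
Growth factor: (1 + 0.0914/2)^4.4 = 1.2172822
A = $29,664.77 × 1.2172822
A = $36,110.40

A = P(1 + r/n)^(nt) = $36,110.40


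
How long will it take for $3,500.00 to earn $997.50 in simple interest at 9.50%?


Rearrange the simple interest formula for t:
I = P × r × t  ⇒  t = I / (P × r)
t = $997.50 / ($3,500.00 × 0.095)
t = 3

t = I/(P×r) = 3 years


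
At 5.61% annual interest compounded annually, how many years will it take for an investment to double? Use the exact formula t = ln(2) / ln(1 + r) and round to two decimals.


Doubling condition: (1 + r)^t = 2
Take ln of both sides: t × ln(1 + r) = ln(2)
t = ln(2) / ln(1 + r)
t = 0.693147 / 0.054583
t = 12.70

t = ln(2) / ln(1 + r) = 12.70 years


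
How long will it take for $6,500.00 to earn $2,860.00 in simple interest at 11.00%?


Rearrange the simple interest formula for t:
I = P × r × t  ⇒  t = I / (P × r)
t = $2,860.00 / ($6,500.00 × 0.11)
t = 4

t = I/(P×r) = 4 years


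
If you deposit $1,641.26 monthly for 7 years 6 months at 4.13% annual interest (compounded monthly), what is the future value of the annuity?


Future value of an ordinary annuity: FV = PMT × ((1 + r)^n − 1) / r
Monthly rate r = 0.0413/12 ≈ 0.00344167, n = 90
FV = $1,641.26 × ((1 + 0.0413/12)^90 − 1) / (0.0413/12)
FV = $1,641.26 × 105.286080
FV = $172,801.83

FV = PMT × ((1+r)^n - 1)/r = $172,801.83


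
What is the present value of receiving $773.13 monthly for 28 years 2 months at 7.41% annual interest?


Present value of an ordinary annuity: PV = PMT × (1 − (1 + r)^(−n)) / r
Monthly rate r = 0.0741/12 = 0.006175, n = 338
PV = $773.13 × (1 − (1 + 0.0741/12)^(−338)) / (0.0741/12)
PV = $773.13 × 141.726517
PV = $109,573.02

PV = PMT × (1-(1+r)^(-n))/r = $109,573.02


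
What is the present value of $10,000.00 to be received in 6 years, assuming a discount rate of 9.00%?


Present value formula: PV = FV / (1 + r)^t
PV = $10,000.00 / (1 + 0.09)^6
PV = $10,000.00 / 1.677100
PV = $5,962.67

PV = FV / (1 + r)^t = $5,962.67


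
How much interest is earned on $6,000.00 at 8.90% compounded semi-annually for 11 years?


Compound interest earned = final amount − principal.
A = P(1 + r/n)^(nt) = $6,000.00 × (1 + 0.089/2)^(2 × 11) = $15,636.41
Interest = A − P = $15,636.41 − $6,000.00 = $9,636.41

Interest = A - P = $9,636.41


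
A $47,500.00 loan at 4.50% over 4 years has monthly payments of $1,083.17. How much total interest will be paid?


Total paid over the life of the loan = PMT × n.
Total paid = $1,083.17 × 48 = $51,992.16
Total interest = total paid − principal = $51,992.16 − $47,500.00 = $4,492.16

Total interest = (PMT × n) - PV = $4,492.16


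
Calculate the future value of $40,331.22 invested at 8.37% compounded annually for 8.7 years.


Compound interest formula: A = P(1 + r/n)^(nt)
A = $40,331.22 × (1 + 0.0837/1)^(1 × 8.7)
Growth factor: (1 + 0.0837/1)^8.7 = 2.012375
A = $40,331.22 × 2.012375
A = $81,161.54

A = P(1 + r/n)^(nt) = $81,161.54


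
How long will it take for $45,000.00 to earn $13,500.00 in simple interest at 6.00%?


Rearrange the simple interest formula for t:
I = P × r × t  ⇒  t = I / (P × r)
t = $13,500.00 / ($45,000.00 × 0.06)
t = 5

t = I/(P×r) = 5 years


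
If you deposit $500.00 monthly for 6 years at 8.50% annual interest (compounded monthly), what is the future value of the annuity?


Future value of an ordinary annuity: FV = PMT × ((1 + r)^n − 1) / r
Monthly rate r = 0.085/12 ≈ 0.00708333, n = 72
FV = $500.00 × ((1 + 0.085/12)^72 − 1) / (0.085/12)
FV = $500.00 × 93.501188
FV = $46,750.59

FV = PMT × ((1+r)^n - 1)/r = $46,750.59


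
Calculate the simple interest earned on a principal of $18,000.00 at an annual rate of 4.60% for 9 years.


Simple interest formula: I = P × r × t
I = $18,000.00 × 0.046 × 9
I = $7,452.00

I = P × r × t = $7,452.00


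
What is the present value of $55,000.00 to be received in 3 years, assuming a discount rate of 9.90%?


Present value formula: PV = FV / (1 + r)^t
PV = $55,000.00 / (1 + 0.099)^3
PV = $55,000.00 / 1.3273733
PV = $41,435.22

PV = FV / (1 + r)^t = $41,435.22


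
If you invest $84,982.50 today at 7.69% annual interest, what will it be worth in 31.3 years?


Future value formula: FV = PV × (1 + r)^t
FV = $84,982.50 × (1 + 0.0769)^31.3
FV = $84,982.50 × 10.1645767
FV = $863,811.14

FV = PV × (1 + r)^t = $863,811.14


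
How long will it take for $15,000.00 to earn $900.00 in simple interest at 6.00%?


Rearrange the simple interest formula for t:
I = P × r × t  ⇒  t = I / (P × r)
t = $900.00 / ($15,000.00 × 0.06)
t = 1

t = I/(P×r) = 1 year


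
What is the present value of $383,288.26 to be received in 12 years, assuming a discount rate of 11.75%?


Present value formula: PV = FV / (1 + r)^t
PV = $383,288.26 / (1 + 0.1175)^12
PV = $383,288.26 / 3.792891
PV = $101,054.38

PV = FV / (1 + r)^t = $101,054.38


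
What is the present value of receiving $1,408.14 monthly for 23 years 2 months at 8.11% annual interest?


Present value of an ordinary annuity: PV = PMT × (1 − (1 + r)^(−n)) / r
Monthly rate r = 0.0811/12 ≈ 0.00675833, n = 278
PV = $1,408.14 × (1 − (1 + 0.0811/12)^(−278)) / (0.0811/12)
PV = $1,408.14 × 125.217351
PV = $176,323.56

PV = PMT × (1-(1+r)^(-n))/r = $176,323.56


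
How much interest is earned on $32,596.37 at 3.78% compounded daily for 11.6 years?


Compound interest earned = final amount − principal.
A = P(1 + r/n)^(nt) = $32,596.37 × (1 + 0.0378/365)^(365 × 11.6) = $50,534.60
Interest = A − P = $50,534.60 − $32,596.37 = $17,938.23

Interest = A - P = $17,938.23


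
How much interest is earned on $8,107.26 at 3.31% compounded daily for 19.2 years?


Compound interest earned = final amount − principal.
A = P(1 + r/n)^(nt) = $8,107.26 × (1 + 0.0331/365)^(365 × 19.2) = $15,306.10
Interest = A − P = $15,306.10 − $8,107.26 = $7,198.84

Interest = A - P = $7,198.84


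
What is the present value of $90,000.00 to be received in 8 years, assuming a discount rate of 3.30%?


Present value formula: PV = FV / (1 + r)^t
PV = $90,000.00 / (1 + 0.033)^8
PV = $90,000.00 / 1.2965897
PV = $69,412.86

PV = FV / (1 + r)^t = $69,412.86


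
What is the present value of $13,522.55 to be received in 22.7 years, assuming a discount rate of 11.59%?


Present value formula: PV = FV / (1 + r)^t
PV = $13,522.55 / (1 + 0.1159)^22.7
PV = $13,522.55 / 12.052962
PV = $1,121.93

PV = FV / (1 + r)^t = $1,121.93


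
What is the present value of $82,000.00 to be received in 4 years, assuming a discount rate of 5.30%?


Present value formula: PV = FV / (1 + r)^t
PV = $82,000.00 / (1 + 0.053)^4
PV = $82,000.00 / 1.2294574
PV = $66,696.09

PV = FV / (1 + r)^t = $66,696.09


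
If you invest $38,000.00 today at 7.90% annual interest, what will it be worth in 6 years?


Future value formula: FV = PV × (1 + r)^t
FV = $38,000.00 × (1 + 0.079)^6
FV = $38,000.00 × 1.5780787
FV = $59,966.99

FV = PV × (1 + r)^t = $59,966.99


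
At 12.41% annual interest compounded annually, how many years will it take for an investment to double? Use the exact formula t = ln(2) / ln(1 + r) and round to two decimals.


Doubling condition: (1 + r)^t = 2
Take ln of both sides: t × ln(1 + r) = ln(2)
t = ln(2) / ln(1 + r)
t = 0.693147 / 0.116983
t = 5.93

t = ln(2) / ln(1 + r) = 5.93 years


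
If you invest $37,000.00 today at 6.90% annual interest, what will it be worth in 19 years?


Future value formula: FV = PV × (1 + r)^t
FV = $37,000.00 × (1 + 0.069)^19
FV = $37,000.00 × 3.5528461
FV = $131,455.31

FV = PV × (1 + r)^t = $131,455.31


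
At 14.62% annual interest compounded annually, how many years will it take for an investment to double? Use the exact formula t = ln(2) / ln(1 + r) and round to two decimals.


Doubling condition: (1 + r)^t = 2
Take ln of both sides: t × ln(1 + r) = ln(2)
t = ln(2) / ln(1 + r)
t = 0.693147 / 0.136452
t = 5.08

t = ln(2) / ln(1 + r) = 5.08 years


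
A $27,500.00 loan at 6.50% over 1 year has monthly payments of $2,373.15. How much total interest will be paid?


Total paid over the life of the loan = PMT × n.
Total paid = $2,373.15 × 12 = $28,477.80
Total interest = total paid − principal = $28,477.80 − $27,500.00 = $977.80

Total interest = (PMT × n) - PV = $977.80


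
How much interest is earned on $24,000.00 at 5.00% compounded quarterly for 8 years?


Compound interest earned = final amount − principal.
A = P(1 + r/n)^(nt) = $24,000.00 × (1 + 0.05/4)^(4 × 8) = $35,715.13
Interest = A − P = $35,715.13 − $24,000.00 = $11,715.13

Interest = A - P = $11,715.13


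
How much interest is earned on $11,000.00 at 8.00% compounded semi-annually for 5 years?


Compound interest earned = final amount − principal.
A = P(1 + r/n)^(nt) = $11,000.00 × (1 + 0.08/2)^(2 × 5) = $16,282.69
Interest = A − P = $16,282.69 − $11,000.00 = $5,282.69

Interest = A - P = $5,282.69


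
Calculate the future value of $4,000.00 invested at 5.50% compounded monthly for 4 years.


Compound interest formula: A = P(1 + r/n)^(nt)
A = $4,000.00 × (1 + 0.055/12)^(12 × 4)
Growth factor: (1 + 0.055/12)^48 = 1.245451
A = $4,000.00 × 1.245451
A = $4,981.80

A = P(1 + r/n)^(nt) = $4,981.80


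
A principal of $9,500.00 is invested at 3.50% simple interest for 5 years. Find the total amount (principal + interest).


Total amount formula: A = P(1 + rt) = P + P·r·t
Interest: I = P × r × t = $9,500.00 × 0.035 × 5 = $1,662.50
A = P + I = $9,500.00 + $1,662.50 = $11,162.50

A = P + I = P(1 + rt) = $11,162.50


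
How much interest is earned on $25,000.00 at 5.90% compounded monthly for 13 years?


Compound interest earned = final amount − principal.
A = P(1 + r/n)^(nt) = $25,000.00 × (1 + 0.059/12)^(12 × 13) = $53,731.34
Interest = A − P = $53,731.34 − $25,000.00 = $28,731.34

Interest = A - P = $28,731.34


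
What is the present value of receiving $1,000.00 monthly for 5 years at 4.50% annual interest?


Present value of an ordinary annuity: PV = PMT × (1 − (1 + r)^(−n)) / r
Monthly rate r = 0.045/12 = 0.00375, n = 60
PV = $1,000.00 × (1 − (1 + 0.045/12)^(−60)) / (0.045/12)
PV = $1,000.00 × 53.639380
PV = $53,639.38

PV = PMT × (1-(1+r)^(-n))/r = $53,639.38


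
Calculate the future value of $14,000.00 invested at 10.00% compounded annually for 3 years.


Compound interest formula: A = P(1 + r/n)^(nt)
A = $14,000.00 × (1 + 0.1/1)^(1 × 3)
Growth factor: (1 + 0.1/1)^3 = 1.331000
A = $14,000.00 × 1.331000
A = $18,634.00

A = P(1 + r/n)^(nt) = $18,634.00


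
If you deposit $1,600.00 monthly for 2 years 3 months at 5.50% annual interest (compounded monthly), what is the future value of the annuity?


Future value of an ordinary annuity: FV = PMT × ((1 + r)^n − 1) / r
Monthly rate r = 0.055/12 ≈ 0.00458333, n = 27
FV = $1,600.00 × ((1 + 0.055/12)^27 − 1) / (0.055/12)
FV = $1,600.00 × 28.671921
FV = $45,875.07

FV = PMT × ((1+r)^n - 1)/r = $45,875.07


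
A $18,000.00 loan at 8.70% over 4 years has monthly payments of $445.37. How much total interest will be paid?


Total paid over the life of the loan = PMT × n.
Total paid = $445.37 × 48 = $21,377.76
Total interest = total paid − principal = $21,377.76 − $18,000.00 = $3,377.76

Total interest = (PMT × n) - PV = $3,377.76


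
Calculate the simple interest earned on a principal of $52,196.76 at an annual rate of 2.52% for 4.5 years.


Simple interest formula: I = P × r × t
I = $52,196.76 × 0.0252 × 4.5
I = $5,919.11

I = P × r × t = $5,919.11


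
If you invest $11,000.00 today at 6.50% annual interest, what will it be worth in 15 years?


Future value formula: FV = PV × (1 + r)^t
FV = $11,000.00 × (1 + 0.065)^15
FV = $11,000.00 × 2.571841
FV = $28,290.25

FV = PV × (1 + r)^t = $28,290.25


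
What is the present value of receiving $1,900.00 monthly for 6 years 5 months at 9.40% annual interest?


Present value of an ordinary annuity: PV = PMT × (1 − (1 + r)^(−n)) / r
Monthly rate r = 0.094/12 ≈ 0.00783333, n = 77
PV = $1,900.00 × (1 − (1 + 0.094/12)^(−77)) / (0.094/12)
PV = $1,900.00 × 57.655698
PV = $109,545.83

PV = PMT × (1-(1+r)^(-n))/r = $109,545.83


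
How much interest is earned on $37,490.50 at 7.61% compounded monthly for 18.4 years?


Compound interest earned = final amount − principal.
A = P(1 + r/n)^(nt) = $37,490.50 × (1 + 0.0761/12)^(12 × 18.4) = $151,397.12
Interest = A − P = $151,397.12 − $37,490.50 = $113,906.62

Interest = A - P = $113,906.62


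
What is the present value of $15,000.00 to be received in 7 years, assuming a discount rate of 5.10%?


Present value formula: PV = FV / (1 + r)^t
PV = $15,000.00 / (1 + 0.051)^7
PV = $15,000.00 / 1.416508
PV = $10,589.42

PV = FV / (1 + r)^t = $10,589.42


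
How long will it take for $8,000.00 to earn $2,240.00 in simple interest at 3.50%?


Rearrange the simple interest formula for t:
I = P × r × t  ⇒  t = I / (P × r)
t = $2,240.00 / ($8,000.00 × 0.035)
t = 8

t = I/(P×r) = 8 years


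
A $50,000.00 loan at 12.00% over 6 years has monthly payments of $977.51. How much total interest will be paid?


Total paid over the life of the loan = PMT × n.
Total paid = $977.51 × 72 = $70,380.72
Total interest = total paid − principal = $70,380.72 − $50,000.00 = $20,380.72

Total interest = (PMT × n) - PV = $20,380.72


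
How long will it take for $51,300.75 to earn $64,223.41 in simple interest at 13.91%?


Rearrange the simple interest formula for t:
I = P × r × t  ⇒  t = I / (P × r)
t = $64,223.41 / ($51,300.75 × 0.1391)
t = 9

t = I/(P×r) = 9 years


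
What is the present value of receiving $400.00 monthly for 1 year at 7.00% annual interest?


Present value of an ordinary annuity: PV = PMT × (1 − (1 + r)^(−n)) / r
Monthly rate r = 0.07/12 ≈ 0.00583333, n = 12
PV = $400.00 × (1 − (1 + 0.07/12)^(−12)) / (0.07/12)
PV = $400.00 × 11.557120
PV = $4,622.85

PV = PMT × (1-(1+r)^(-n))/r = $4,622.85


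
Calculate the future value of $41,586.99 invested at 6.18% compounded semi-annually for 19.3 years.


Compound interest formula: A = P(1 + r/n)^(nt)
A = $41,586.99 × (1 + 0.0618/2)^(2 × 19.3)
Growth factor: (1 + 0.0618/2)^38.6 = 3.2371172
A = $41,586.99 × 3.2371172
A = $134,621.96

A = P(1 + r/n)^(nt) = $134,621.96


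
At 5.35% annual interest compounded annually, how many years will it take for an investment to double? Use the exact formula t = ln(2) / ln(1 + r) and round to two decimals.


Doubling condition: (1 + r)^t = 2
Take ln of both sides: t × ln(1 + r) = ln(2)
t = ln(2) / ln(1 + r)
t = 0.693147 / 0.052118
t = 13.30

t = ln(2) / ln(1 + r) = 13.30 years


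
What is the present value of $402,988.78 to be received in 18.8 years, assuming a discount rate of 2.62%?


Present value formula: PV = FV / (1 + r)^t
PV = $402,988.78 / (1 + 0.0262)^18.8
PV = $402,988.78 / 1.62615446
PV = $247,817.04

PV = FV / (1 + r)^t = $247,817.04


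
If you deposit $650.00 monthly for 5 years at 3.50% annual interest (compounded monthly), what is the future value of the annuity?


Future value of an ordinary annuity: FV = PMT × ((1 + r)^n − 1) / r
Monthly rate r = 0.035/12 ≈ 0.00291667, n = 60
FV = $650.00 × ((1 + 0.035/12)^60 − 1) / (0.035/12)
FV = $650.00 × 65.466113
FV = $42,552.97

FV = PMT × ((1+r)^n - 1)/r = $42,552.97


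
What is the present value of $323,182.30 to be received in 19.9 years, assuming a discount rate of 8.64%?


Present value formula: PV = FV / (1 + r)^t
PV = $323,182.30 / (1 + 0.0864)^19.9
PV = $323,182.30 / 5.2023092
PV = $62,122.85

PV = FV / (1 + r)^t = $62,122.85


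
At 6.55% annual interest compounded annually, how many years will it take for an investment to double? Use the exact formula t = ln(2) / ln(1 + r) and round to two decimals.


Doubling condition: (1 + r)^t = 2
Take ln of both sides: t × ln(1 + r) = ln(2)
t = ln(2) / ln(1 + r)
t = 0.693147 / 0.063444
t = 10.93

t = ln(2) / ln(1 + r) = 10.93 years


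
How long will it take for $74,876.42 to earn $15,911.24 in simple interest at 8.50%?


Rearrange the simple interest formula for t:
I = P × r × t  ⇒  t = I / (P × r)
t = $15,911.24 / ($74,876.42 × 0.085)
t = 2.5

t = I/(P×r) = 2.5 years


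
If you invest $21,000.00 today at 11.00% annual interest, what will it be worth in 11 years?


Future value formula: FV = PV × (1 + r)^t
FV = $21,000.00 × (1 + 0.11)^11
FV = $21,000.00 × 3.151757
FV = $66,186.90

FV = PV × (1 + r)^t = $66,186.90


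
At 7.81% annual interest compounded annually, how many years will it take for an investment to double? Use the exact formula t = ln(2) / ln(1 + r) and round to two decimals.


Doubling condition: (1 + r)^t = 2
Take ln of both sides: t × ln(1 + r) = ln(2)
t = ln(2) / ln(1 + r)
t = 0.693147 / 0.075200
t = 9.22

t = ln(2) / ln(1 + r) = 9.22 years


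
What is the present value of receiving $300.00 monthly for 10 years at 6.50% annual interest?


Present value of an ordinary annuity: PV = PMT × (1 − (1 + r)^(−n)) / r
Monthly rate r = 0.065/12 ≈ 0.00541667, n = 120
PV = $300.00 × (1 − (1 + 0.065/12)^(−120)) / (0.065/12)
PV = $300.00 × 88.068500
PV = $26,420.55

PV = PMT × (1-(1+r)^(-n))/r = $26,420.55


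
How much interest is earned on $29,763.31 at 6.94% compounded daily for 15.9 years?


Compound interest earned = final amount − principal.
A = P(1 + r/n)^(nt) = $29,763.31 × (1 + 0.0694/365)^(365 × 15.9) = $89,714.42
Interest = A − P = $89,714.42 − $29,763.31 = $59,951.11

Interest = A - P = $59,951.11


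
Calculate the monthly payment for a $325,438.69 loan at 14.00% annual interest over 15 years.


Loan payment formula: PMT = PV × r / (1 − (1 + r)^(−n))
Monthly rate r = 0.14/12 ≈ 0.01166667, n = 180 months
Denominator: 1 − (1 + 0.14/12)^(−180) = 0.876046
PMT = $325,438.69 × (0.14/12) / 0.876046
PMT = $4,334.00 per month

PMT = PV × r / (1-(1+r)^(-n)) = $4,334.00/month


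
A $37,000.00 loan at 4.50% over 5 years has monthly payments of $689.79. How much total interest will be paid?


Total paid over the life of the loan = PMT × n.
Total paid = $689.79 × 60 = $41,387.40
Total interest = total paid − principal = $41,387.40 − $37,000.00 = $4,387.40

Total interest = (PMT × n) - PV = $4,387.40


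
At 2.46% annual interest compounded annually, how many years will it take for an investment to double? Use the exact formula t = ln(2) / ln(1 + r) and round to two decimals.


Doubling condition: (1 + r)^t = 2
Take ln of both sides: t × ln(1 + r) = ln(2)
t = ln(2) / ln(1 + r)
t = 0.693147 / 0.024302
t = 28.52

t = ln(2) / ln(1 + r) = 28.52 years


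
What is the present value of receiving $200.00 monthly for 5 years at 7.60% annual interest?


Present value of an ordinary annuity: PV = PMT × (1 − (1 + r)^(−n)) / r
Monthly rate r = 0.076/12 ≈ 0.00633333, n = 60
PV = $200.00 × (1 − (1 + 0.076/12)^(−60)) / (0.076/12)
PV = $200.00 × 49.787154
PV = $9,957.43

PV = PMT × (1-(1+r)^(-n))/r = $9,957.43


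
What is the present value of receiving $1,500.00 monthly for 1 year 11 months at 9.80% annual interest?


Present value of an ordinary annuity: PV = PMT × (1 − (1 + r)^(−n)) / r
Monthly rate r = 0.098/12 ≈ 0.00816667, n = 23
PV = $1,500.00 × (1 − (1 + 0.098/12)^(−23)) / (0.098/12)
PV = $1,500.00 × 20.891600
PV = $31,337.40

PV = PMT × (1-(1+r)^(-n))/r = $31,337.40


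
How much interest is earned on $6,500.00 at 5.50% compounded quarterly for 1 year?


Compound interest earned = final amount − principal.
A = P(1 + r/n)^(nt) = $6,500.00 × (1 + 0.055/4)^(4 × 1) = $6,864.94
Interest = A − P = $6,864.94 − $6,500.00 = $364.94

Interest = A - P = $364.94


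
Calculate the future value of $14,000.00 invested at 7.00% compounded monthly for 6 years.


Compound interest formula: A = P(1 + r/n)^(nt)
A = $14,000.00 × (1 + 0.07/12)^(12 × 6)
Growth factor: (1 + 0.07/12)^72 = 1.520106
A = $14,000.00 × 1.520106
A = $21,281.48

A = P(1 + r/n)^(nt) = $21,281.48


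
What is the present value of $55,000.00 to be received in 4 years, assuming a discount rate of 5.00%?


Present value formula: PV = FV / (1 + r)^t
PV = $55,000.00 / (1 + 0.05)^4
PV = $55,000.00 / 1.21550625
PV = $45,248.64

PV = FV / (1 + r)^t = $45,248.64


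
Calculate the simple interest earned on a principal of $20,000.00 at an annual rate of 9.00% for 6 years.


Simple interest formula: I = P × r × t
I = $20,000.00 × 0.09 × 6
I = $10,800.00

I = P × r × t = $10,800.00


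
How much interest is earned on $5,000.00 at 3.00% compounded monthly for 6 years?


Compound interest earned = final amount − principal.
A = P(1 + r/n)^(nt) = $5,000.00 × (1 + 0.03/12)^(12 × 6) = $5,984.74
Interest = A − P = $5,984.74 − $5,000.00 = $984.74

Interest = A - P = $984.74


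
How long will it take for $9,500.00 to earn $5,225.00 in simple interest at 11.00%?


Rearrange the simple interest formula for t:
I = P × r × t  ⇒  t = I / (P × r)
t = $5,225.00 / ($9,500.00 × 0.11)
t = 5

t = I/(P×r) = 5 years


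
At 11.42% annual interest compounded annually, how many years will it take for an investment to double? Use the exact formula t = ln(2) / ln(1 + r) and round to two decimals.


Doubling condition: (1 + r)^t = 2
Take ln of both sides: t × ln(1 + r) = ln(2)
t = ln(2) / ln(1 + r)
t = 0.693147 / 0.108137
t = 6.41

t = ln(2) / ln(1 + r) = 6.41 years


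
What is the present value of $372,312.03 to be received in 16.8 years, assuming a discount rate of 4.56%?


Present value formula: PV = FV / (1 + r)^t
PV = $372,312.03 / (1 + 0.0456)^16.8
PV = $372,312.03 / 2.1151523
PV = $176,021.38

PV = FV / (1 + r)^t = $176,021.38


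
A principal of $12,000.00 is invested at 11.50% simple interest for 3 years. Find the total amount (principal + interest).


Total amount formula: A = P(1 + rt) = P + P·r·t
Interest: I = P × r × t = $12,000.00 × 0.115 × 3 = $4,140.00
A = P + I = $12,000.00 + $4,140.00 = $16,140.00

A = P + I = P(1 + rt) = $16,140.00


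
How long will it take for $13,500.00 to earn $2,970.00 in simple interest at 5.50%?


Rearrange the simple interest formula for t:
I = P × r × t  ⇒  t = I / (P × r)
t = $2,970.00 / ($13,500.00 × 0.055)
t = 4

t = I/(P×r) = 4 years


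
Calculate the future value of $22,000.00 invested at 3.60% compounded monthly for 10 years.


Compound interest formula: A = P(1 + r/n)^(nt)
A = $22,000.00 × (1 + 0.036/12)^(12 × 10)
Growth factor: (1 + 0.036/12)^120 = 1.4325572
A = $22,000.00 × 1.4325572
A = $31,516.26

A = P(1 + r/n)^(nt) = $31,516.26


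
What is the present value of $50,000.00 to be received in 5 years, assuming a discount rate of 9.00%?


Present value formula: PV = FV / (1 + r)^t
PV = $50,000.00 / (1 + 0.09)^5
PV = $50,000.00 / 1.538624
PV = $32,496.57

PV = FV / (1 + r)^t = $32,496.57


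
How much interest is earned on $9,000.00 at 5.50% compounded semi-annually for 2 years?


Compound interest earned = final amount − principal.
A = P(1 + r/n)^(nt) = $9,000.00 × (1 + 0.055/2)^(2 × 2) = $10,031.59
Interest = A − P = $10,031.59 − $9,000.00 = $1,031.59

Interest = A - P = $1,031.59


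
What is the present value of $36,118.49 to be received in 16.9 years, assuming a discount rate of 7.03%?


Present value formula: PV = FV / (1 + r)^t
PV = $36,118.49 / (1 + 0.0703)^16.9
PV = $36,118.49 / 3.152415
PV = $11,457.40

PV = FV / (1 + r)^t = $11,457.40


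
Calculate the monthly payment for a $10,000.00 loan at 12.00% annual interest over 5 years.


Loan payment formula: PMT = PV × r / (1 − (1 + r)^(−n))
Monthly rate r = 0.12/12 = 0.01, n = 60 months
Denominator: 1 − (1 + 0.12/12)^(−60) = 0.449550
PMT = $10,000.00 × (0.12/12) / 0.449550
PMT = $222.44 per month

PMT = PV × r / (1-(1+r)^(-n)) = $222.44/month


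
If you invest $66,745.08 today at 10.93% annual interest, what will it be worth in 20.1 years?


Future value formula: FV = PV × (1 + r)^t
FV = $66,745.08 × (1 + 0.1093)^20.1
FV = $66,745.08 × 8.0442426
FV = $536,913.62

FV = PV × (1 + r)^t = $536,913.62


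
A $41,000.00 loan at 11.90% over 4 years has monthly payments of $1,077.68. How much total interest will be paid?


Total paid over the life of the loan = PMT × n.
Total paid = $1,077.68 × 48 = $51,728.64
Total interest = total paid − principal = $51,728.64 − $41,000.00 = $10,728.64

Total interest = (PMT × n) - PV = $10,728.64


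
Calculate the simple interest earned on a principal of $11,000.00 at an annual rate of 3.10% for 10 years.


Simple interest formula: I = P × r × t
I = $11,000.00 × 0.031 × 10
I = $3,410.00

I = P × r × t = $3,410.00


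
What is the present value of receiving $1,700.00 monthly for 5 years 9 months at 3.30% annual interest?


Present value of an ordinary annuity: PV = PMT × (1 − (1 + r)^(−n)) / r
Monthly rate r = 0.033/12 = 0.00275, n = 69
PV = $1,700.00 × (1 − (1 + 0.033/12)^(−69)) / (0.033/12)
PV = $1,700.00 × 62.770420
PV = $106,709.71

PV = PMT × (1-(1+r)^(-n))/r = $106,709.71


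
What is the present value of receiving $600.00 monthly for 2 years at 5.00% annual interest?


Present value of an ordinary annuity: PV = PMT × (1 − (1 + r)^(−n)) / r
Monthly rate r = 0.05/12 ≈ 0.00416667, n = 24
PV = $600.00 × (1 − (1 + 0.05/12)^(−24)) / (0.05/12)
PV = $600.00 × 22.793898
PV = $13,676.34

PV = PMT × (1-(1+r)^(-n))/r = $13,676.34


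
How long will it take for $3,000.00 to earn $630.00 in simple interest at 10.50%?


Rearrange the simple interest formula for t:
I = P × r × t  ⇒  t = I / (P × r)
t = $630.00 / ($3,000.00 × 0.105)
t = 2

t = I/(P×r) = 2 years


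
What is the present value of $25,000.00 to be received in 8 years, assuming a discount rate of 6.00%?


Present value formula: PV = FV / (1 + r)^t
PV = $25,000.00 / (1 + 0.06)^8
PV = $25,000.00 / 1.593848
PV = $15,685.31

PV = FV / (1 + r)^t = $15,685.31


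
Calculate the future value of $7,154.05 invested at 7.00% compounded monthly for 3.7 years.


Compound interest formula: A = P(1 + r/n)^(nt)
A = $7,154.05 × (1 + 0.07/12)^(12 × 3.7)
Growth factor: (1 + 0.07/12)^44.4 = 1.294659
A = $7,154.05 × 1.294659
A = $9,262.06

A = P(1 + r/n)^(nt) = $9,262.06


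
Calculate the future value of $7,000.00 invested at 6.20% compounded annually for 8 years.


Compound interest formula: A = P(1 + r/n)^(nt)
A = $7,000.00 × (1 + 0.062/1)^(1 × 8)
Growth factor: (1 + 0.062/1)^8 = 1.618066
A = $7,000.00 × 1.618066
A = $11,326.46

A = P(1 + r/n)^(nt) = $11,326.46


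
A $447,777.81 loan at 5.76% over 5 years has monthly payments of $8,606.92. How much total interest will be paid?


Total paid over the life of the loan = PMT × n.
Total paid = $8,606.92 × 60 = $516,415.20
Total interest = total paid − principal = $516,415.20 − $447,777.81 = $68,637.39

Total interest = (PMT × n) - PV = $68,637.39


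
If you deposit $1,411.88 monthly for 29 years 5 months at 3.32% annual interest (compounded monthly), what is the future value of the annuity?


Future value of an ordinary annuity: FV = PMT × ((1 + r)^n − 1) / r
Monthly rate r = 0.0332/12 ≈ 0.00276667, n = 353
FV = $1,411.88 × ((1 + 0.0332/12)^353 − 1) / (0.0332/12)
FV = $1,411.88 × 597.080385
FV = $843,005.85

FV = PMT × ((1+r)^n - 1)/r = $843,005.85


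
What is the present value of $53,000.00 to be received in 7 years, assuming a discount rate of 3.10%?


Present value formula: PV = FV / (1 + r)^t
PV = $53,000.00 / (1 + 0.031)^7
PV = $53,000.00 / 1.2382566
PV = $42,802.11

PV = FV / (1 + r)^t = $42,802.11


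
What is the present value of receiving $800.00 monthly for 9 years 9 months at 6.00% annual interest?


Present value of an ordinary annuity: PV = PMT × (1 − (1 + r)^(−n)) / r
Monthly rate r = 0.06/12 = 0.005, n = 117
PV = $800.00 × (1 − (1 + 0.06/12)^(−117)) / (0.06/12)
PV = $800.00 × 88.416297
PV = $70,733.04

PV = PMT × (1-(1+r)^(-n))/r = $70,733.04
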